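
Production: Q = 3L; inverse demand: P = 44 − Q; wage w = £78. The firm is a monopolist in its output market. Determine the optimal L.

L* = 3

Marginal revenue from the inverse demand is MR = 44 − 2Q.
The marginal product is MP_L = 3.
A monopolist hires until marginal revenue product equals the wage: MR·MP_L = w.
(44 − 6L)·3 = 78, so L = 3.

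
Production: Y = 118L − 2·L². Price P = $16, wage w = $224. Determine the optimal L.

The marginal product of L is MP_L = 118 − 4L.
A price-taking firm hires until the value of the marginal product equals the wage: P·MP_L = w, so 16·(118 − 4L) = 224.
Then 118 − 4L = 14, giving L = 26.

L* = 26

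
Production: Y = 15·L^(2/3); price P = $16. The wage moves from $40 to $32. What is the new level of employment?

L* = 125

From P·MP_L = w with MP_L = 10·L^(-1/3), the labor demand is L(w) = (160/w)^(3).
At w = 40: L = 64. At w = 32: L = 125.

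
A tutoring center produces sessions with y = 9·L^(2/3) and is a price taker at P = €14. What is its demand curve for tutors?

MP_L = (2/3)·9·L^(-1/3) = 6·L^(-1/3).
Setting P·MP_L = w: 84·L^(-1/3) = w.
Solving for L: L^(-1/3) = w/84, so L = (84/w)^(3).

L(w) = 592704/w³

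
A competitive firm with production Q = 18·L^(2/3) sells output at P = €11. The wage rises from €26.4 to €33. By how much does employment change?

From P·MP_L = w with MP_L = 12·L^(-1/3), the labor demand is L(w) = (132/w)^(3).
At w = 26.4: L = 125. At w = 33: L = 64.
ΔL = 64 − 125 = -61.

ΔL = -61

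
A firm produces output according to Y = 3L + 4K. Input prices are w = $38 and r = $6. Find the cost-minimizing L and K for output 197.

The inputs are perfect substitutes, so the firm uses whichever has the lower cost per unit of output.
Cost per unit of output via L is w/3 = 38/3; via K it is r/4 = 1.5. K is cheaper.
Producing Y = 197 with K alone: L = 0, K = 49.25.

L* = 0, K* = 49.25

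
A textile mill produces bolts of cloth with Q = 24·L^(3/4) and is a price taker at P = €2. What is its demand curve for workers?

MP_L = (3/4)·24·L^(-1/4) = 18·L^(-1/4).
Setting P·MP_L = w: 36·L^(-1/4) = w.
Solving for L: L^(-1/4) = w/36, so L = (36/w)^(4).

L(w) = 1679616/w^(4)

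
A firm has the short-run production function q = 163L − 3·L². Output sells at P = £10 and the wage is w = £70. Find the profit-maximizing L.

The marginal product of L is MP_L = 163 − 6L.
A price-taking firm hires until the value of the marginal product equals the wage: P·MP_L = w, so 10·(163 − 6L) = 70.
Then 163 − 6L = 7, giving L = 26.

L* = 26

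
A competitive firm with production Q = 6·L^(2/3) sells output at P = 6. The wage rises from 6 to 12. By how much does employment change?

ΔL = -56

From P·MP_L = w with MP_L = 4·L^(-1/3), the labor demand is L(w) = (24/w)^(3).
At w = 6: L = 64. At w = 12: L = 8.
ΔL = 8 − 64 = -56.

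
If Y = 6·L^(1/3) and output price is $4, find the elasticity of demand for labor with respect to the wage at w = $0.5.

MP_L = (1/3)·6·L^(-2/3), so P·MP_L = w gives 8·L^(-2/3) = w.
Solving, L(w) = (8/w)^(3/2). This is a constant-elasticity form: L ∝ w^(−3/2), so ε = −3/2.

ε = -1.5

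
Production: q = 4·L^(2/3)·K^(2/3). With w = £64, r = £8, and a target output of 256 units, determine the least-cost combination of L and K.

Cost minimization requires the marginal rate of technical substitution to equal the input-price ratio: MP_L/MP_K = w/r.
Here MP_L/MP_K = (2/3)·(K/L)/(2/3) = (K/L). Setting this equal to 64/8 = 8 gives K = 8L.
Substituting into q = 256: 4·L^(2/3)·(8L)^(2/3) = 256.
Solving, L = 8 and K = 64.

L* = 8, K* = 64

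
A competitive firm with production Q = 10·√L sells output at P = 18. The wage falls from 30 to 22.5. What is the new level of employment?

L* = 16

From P·MP_L = w with MP_L = 5·L^(-1/2), the labor demand is L(w) = (90/w)^(2).
At w = 30: L = 9. At w = 22.5: L = 16.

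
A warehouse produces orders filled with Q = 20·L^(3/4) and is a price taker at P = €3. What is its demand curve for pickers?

L(w) = 4100625/w^(4)

MP_L = (3/4)·20·L^(-1/4) = 15·L^(-1/4).
Setting P·MP_L = w: 45·L^(-1/4) = w.
Solving for L: L^(-1/4) = w/45, so L = (45/w)^(4).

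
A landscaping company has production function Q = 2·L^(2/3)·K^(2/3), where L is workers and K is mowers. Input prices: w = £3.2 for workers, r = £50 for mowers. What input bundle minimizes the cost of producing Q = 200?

Cost minimization requires the marginal rate of technical substitution to equal the input-price ratio: MP_L/MP_K = w/r.
Here MP_L/MP_K = (2/3)·(K/L)/(2/3) = (K/L). Setting this equal to 3.2/50 = 0.064 gives K = 0.064L.
Substituting into Q = 200: 2·L^(2/3)·(0.064L)^(2/3) = 200.
Solving, L = 125 and K = 8.

L* = 125, K* = 8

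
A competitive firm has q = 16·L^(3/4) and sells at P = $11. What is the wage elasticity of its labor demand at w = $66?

ε = -4

MP_L = (3/4)·16·L^(-1/4), so P·MP_L = w gives 132·L^(-1/4) = w.
Solving, L(w) = (132/w)^(4). This is a constant-elasticity form: L ∝ w^(−4), so ε = −4.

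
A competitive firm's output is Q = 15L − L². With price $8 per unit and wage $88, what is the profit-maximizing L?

The marginal product of L is MP_L = 15 − 2L.
A price-taking firm hires until the value of the marginal product equals the wage: P·MP_L = w, so 8·(15 − 2L) = 88.
Then 15 − 2L = 11, giving L = 2.

L* = 2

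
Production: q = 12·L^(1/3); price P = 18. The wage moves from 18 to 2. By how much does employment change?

ΔL = 208

From P·MP_L = w with MP_L = 4·L^(-2/3), the labor demand is L(w) = (72/w)^(3/2).
At w = 18: L = 8. At w = 2: L = 216.
ΔL = 216 − 8 = 208.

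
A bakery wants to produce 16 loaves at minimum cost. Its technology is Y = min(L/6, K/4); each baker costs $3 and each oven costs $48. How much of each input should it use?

With a fixed-proportions technology, the cost-minimizing bundle uses no slack in either input: L/6 = K/4 = Y.
So L = 6·16 = 96 and K = 4·16 = 64.

L* = 96, K* = 64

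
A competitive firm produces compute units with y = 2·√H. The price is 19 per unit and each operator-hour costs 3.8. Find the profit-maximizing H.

H* = 25

MP_H = (1/2)·2·H^(-1/2) = H^(-1/2).
Profit maximization for a price taker requires P·MP_H = w: 19·H^(-1/2) = 3.8.
So H^(-1/2) = 0.2, which gives H = 25.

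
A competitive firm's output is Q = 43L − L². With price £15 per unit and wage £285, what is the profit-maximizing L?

The marginal product of L is MP_L = 43 − 2L.
A price-taking firm hires until the value of the marginal product equals the wage: P·MP_L = w, so 15·(43 − 2L) = 285.
Then 43 − 2L = 19, giving L = 12.

L* = 12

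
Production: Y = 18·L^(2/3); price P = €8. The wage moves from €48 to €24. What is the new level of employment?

L* = 64

From P·MP_L = w with MP_L = 12·L^(-1/3), the labor demand is L(w) = (96/w)^(3).
At w = 48: L = 8. At w = 24: L = 64.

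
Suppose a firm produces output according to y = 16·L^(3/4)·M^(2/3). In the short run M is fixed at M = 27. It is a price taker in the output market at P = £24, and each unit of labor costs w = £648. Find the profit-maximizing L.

L* = 256

With M = 27, MP_L = (3/4)·16·L^(-1/4)·27^(2/3) = 108·L^(-1/4).
Profit maximization for a price taker requires P·MP_L = w: 24·108·L^(-1/4) = 648.
So L^(-1/4) = 0.25, which gives L = 256.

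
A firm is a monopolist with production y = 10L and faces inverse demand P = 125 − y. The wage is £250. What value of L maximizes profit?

L* = 5

Marginal revenue from the inverse demand is MR = 125 − 2y.
The marginal product is MP_L = 10.
A monopolist hires until marginal revenue product equals the wage: MR·MP_L = w.
(125 − 20L)·10 = 250, so L = 5.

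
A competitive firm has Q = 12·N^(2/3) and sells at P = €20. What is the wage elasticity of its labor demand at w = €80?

ε = -3

MP_N = (2/3)·12·N^(-1/3), so P·MP_N = w gives 160·N^(-1/3) = w.
Solving, N(w) = (160/w)^(3). This is a constant-elasticity form: N ∝ w^(−3), so ε = −3.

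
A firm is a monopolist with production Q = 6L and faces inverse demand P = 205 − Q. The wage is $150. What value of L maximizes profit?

Marginal revenue from the inverse demand is MR = 205 − 2Q.
The marginal product is MP_L = 6.
A monopolist hires until marginal revenue product equals the wage: MR·MP_L = w.
(205 − 12L)·6 = 150, so L = 15.

L* = 15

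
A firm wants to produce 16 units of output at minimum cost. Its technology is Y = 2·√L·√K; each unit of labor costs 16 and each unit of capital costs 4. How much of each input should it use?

Cost minimization requires the marginal rate of technical substitution to equal the input-price ratio: MP_L/MP_K = w/r.
Here MP_L/MP_K = (1/2)·(K/L)/(1/2) = (K/L). Setting this equal to 16/4 = 4 gives K = 4L.
Substituting into Y = 16: 2·L^(1/2)·(4L)^(1/2) = 16.
Solving, L = 4 and K = 16.

L* = 4, K* = 16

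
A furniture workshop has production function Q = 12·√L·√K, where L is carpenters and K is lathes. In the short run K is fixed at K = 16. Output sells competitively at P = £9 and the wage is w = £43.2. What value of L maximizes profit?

L* = 25

With K = 16, MP_L = (1/2)·12·L^(-1/2)·16^(1/2) = 24·L^(-1/2).
Profit maximization for a price taker requires P·MP_L = w: 9·24·L^(-1/2) = 43.2.
So L^(-1/2) = 0.2, which gives L = 25.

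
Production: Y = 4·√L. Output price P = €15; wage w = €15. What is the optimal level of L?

L* = 4

MP_L = (1/2)·4·L^(-1/2) = 2·L^(-1/2).
Profit maximization for a price taker requires P·MP_L = w: 15·2·L^(-1/2) = 15.
So L^(-1/2) = 0.5, which gives L = 4.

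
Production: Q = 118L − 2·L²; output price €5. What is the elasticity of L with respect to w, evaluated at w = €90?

ε = -0.18

From P·MP_L = w with MP_L = 118 − 4L, labor demand is L(w) = (118 − w/5)/4.
dL/dw = −1/(20) = -0.05.
At w = 90, L = 25, so ε = (dL/dw)·(w/L) = (-0.05)·(90/25) = -0.18.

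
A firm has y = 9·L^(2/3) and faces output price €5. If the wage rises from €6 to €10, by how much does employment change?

ΔL = -98

From P·MP_L = w with MP_L = 6·L^(-1/3), the labor demand is L(w) = (30/w)^(3).
At w = 6: L = 125. At w = 10: L = 27.
ΔL = 27 − 125 = -98.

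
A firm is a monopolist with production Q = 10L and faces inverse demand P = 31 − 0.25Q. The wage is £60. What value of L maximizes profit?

Marginal revenue from the inverse demand is MR = 31 − 0.5Q.
The marginal product is MP_L = 10.
A monopolist hires until marginal revenue product equals the wage: MR·MP_L = w.
(31 − 5L)·10 = 60, so L = 5.

L* = 5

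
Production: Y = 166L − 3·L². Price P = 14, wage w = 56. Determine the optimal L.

L* = 27

The marginal product of L is MP_L = 166 − 6L.
A price-taking firm hires until the value of the marginal product equals the wage: P·MP_L = w, so 14·(166 − 6L) = 56.
Then 166 − 6L = 4, giving L = 27.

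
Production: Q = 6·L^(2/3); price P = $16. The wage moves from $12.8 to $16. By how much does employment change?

From P·MP_L = w with MP_L = 4·L^(-1/3), the labor demand is L(w) = (64/w)^(3).
At w = 12.8: L = 125. At w = 16: L = 64.
ΔL = 64 − 125 = -61.

ΔL = -61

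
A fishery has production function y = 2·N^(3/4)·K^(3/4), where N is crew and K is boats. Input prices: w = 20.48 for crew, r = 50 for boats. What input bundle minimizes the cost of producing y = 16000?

Cost minimization requires the marginal rate of technical substitution to equal the input-price ratio: MP_N/MP_K = w/r.
Here MP_N/MP_K = (3/4)·(K/N)/(3/4) = (K/N). Setting this equal to 20.48/50 = 0.4096 gives K = 0.4096N.
Substituting into y = 16000: 2·N^(3/4)·(0.4096N)^(3/4) = 16000.
Solving, N = 625 and K = 256.

N* = 625, K* = 256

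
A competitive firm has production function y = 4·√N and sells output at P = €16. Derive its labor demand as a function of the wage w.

MP_N = (1/2)·4·N^(-1/2) = 2·N^(-1/2).
Setting P·MP_N = w: 32·N^(-1/2) = w.
Solving for N: N^(-1/2) = w/32, so N = (32/w)^(2).

N(w) = 1024/w²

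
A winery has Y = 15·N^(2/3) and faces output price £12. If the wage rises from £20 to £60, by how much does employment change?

ΔN = -208

From P·MP_N = w with MP_N = 10·N^(-1/3), the labor demand is N(w) = (120/w)^(3).
At w = 20: N = 216. At w = 60: N = 8.
ΔN = 8 − 216 = -208.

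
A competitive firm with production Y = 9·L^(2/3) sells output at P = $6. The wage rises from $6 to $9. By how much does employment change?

From P·MP_L = w with MP_L = 6·L^(-1/3), the labor demand is L(w) = (36/w)^(3).
At w = 6: L = 216. At w = 9: L = 64.
ΔL = 64 − 216 = -152.

ΔL = -152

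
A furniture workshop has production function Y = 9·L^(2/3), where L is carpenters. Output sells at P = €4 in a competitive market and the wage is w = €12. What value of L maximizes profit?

L* = 8

MP_L = (2/3)·9·L^(-1/3) = 6·L^(-1/3).
Profit maximization for a price taker requires P·MP_L = w: 4·6·L^(-1/3) = 12.
So L^(-1/3) = 0.5, which gives L = 8.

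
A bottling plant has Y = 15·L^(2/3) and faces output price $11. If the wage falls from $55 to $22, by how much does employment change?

From P·MP_L = w with MP_L = 10·L^(-1/3), the labor demand is L(w) = (110/w)^(3).
At w = 55: L = 8. At w = 22: L = 125.
ΔL = 125 − 8 = 117.

ΔL = 117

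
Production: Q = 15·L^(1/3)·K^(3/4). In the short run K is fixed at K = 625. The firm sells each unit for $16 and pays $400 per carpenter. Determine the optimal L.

With K = 625, MP_L = (1/3)·15·L^(-2/3)·625^(3/4) = 625·L^(-2/3).
Profit maximization for a price taker requires P·MP_L = w: 16·625·L^(-2/3) = 400.
So L^(-2/3) = 0.04, which gives L = 125.

L* = 125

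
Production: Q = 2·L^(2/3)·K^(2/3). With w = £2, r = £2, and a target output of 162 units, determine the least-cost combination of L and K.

L* = 27, K* = 27

Cost minimization requires the marginal rate of technical substitution to equal the input-price ratio: MP_L/MP_K = w/r.
Here MP_L/MP_K = (2/3)·(K/L)/(2/3) = (K/L). Setting this equal to 2/2 = 1 gives K = L.
Substituting into Q = 162: 2·L^(2/3)·(L)^(2/3) = 162.
Solving, L = 27 and K = 27.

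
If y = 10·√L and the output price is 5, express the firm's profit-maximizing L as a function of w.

MP_L = (1/2)·10·L^(-1/2) = 5·L^(-1/2).
Setting P·MP_L = w: 25·L^(-1/2) = w.
Solving for L: L^(-1/2) = w/25, so L = (25/w)^(2).

L(w) = 625/w²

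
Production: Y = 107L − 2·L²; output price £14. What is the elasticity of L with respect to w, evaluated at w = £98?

From P·MP_L = w with MP_L = 107 − 4L, labor demand is L(w) = (107 − w/14)/4.
dL/dw = −1/(56) = -1/56.
At w = 98, L = 25, so ε = (dL/dw)·(w/L) = (-1/56)·(98/25) = -0.07.

ε = -0.07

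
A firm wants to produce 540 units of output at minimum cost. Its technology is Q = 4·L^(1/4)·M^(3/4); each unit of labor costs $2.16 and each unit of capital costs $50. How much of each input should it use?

Cost minimization requires the marginal rate of technical substitution to equal the input-price ratio: MP_L/MP_M = w/r.
Here MP_L/MP_M = (1/4)·(M/L)/(3/4) = (1/3)·(M/L). Setting this equal to 2.16/50 = 0.0432 gives M = 0.1296L.
Substituting into Q = 540: 4·L^(1/4)·(0.1296L)^(3/4) = 540.
Solving, L = 625 and M = 81.

L* = 625, M* = 81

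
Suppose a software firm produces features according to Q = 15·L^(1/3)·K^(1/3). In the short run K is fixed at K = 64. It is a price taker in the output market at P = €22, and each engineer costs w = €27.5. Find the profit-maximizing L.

With K = 64, MP_L = (1/3)·15·L^(-2/3)·64^(1/3) = 20·L^(-2/3).
Profit maximization for a price taker requires P·MP_L = w: 22·20·L^(-2/3) = 27.5.
So L^(-2/3) = 0.0625, which gives L = 64.

L* = 64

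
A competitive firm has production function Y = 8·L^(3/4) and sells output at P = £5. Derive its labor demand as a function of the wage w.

L(w) = 810000/w^(4)

MP_L = (3/4)·8·L^(-1/4) = 6·L^(-1/4).
Setting P·MP_L = w: 30·L^(-1/4) = w.
Solving for L: L^(-1/4) = w/30, so L = (30/w)^(4).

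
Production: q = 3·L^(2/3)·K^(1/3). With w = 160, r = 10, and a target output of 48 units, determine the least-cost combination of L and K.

L* = 8, K* = 64

Cost minimization requires the marginal rate of technical substitution to equal the input-price ratio: MP_L/MP_K = w/r.
Here MP_L/MP_K = (2/3)·(K/L)/(1/3) = 2·(K/L). Setting this equal to 160/10 = 16 gives K = 8L.
Substituting into q = 48: 3·L^(2/3)·(8L)^(1/3) = 48.
Solving, L = 8 and K = 64.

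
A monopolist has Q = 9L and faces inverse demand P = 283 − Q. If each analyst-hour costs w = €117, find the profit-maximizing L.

L* = 15

Marginal revenue from the inverse demand is MR = 283 − 2Q.
The marginal product is MP_L = 9.
A monopolist hires until marginal revenue product equals the wage: MR·MP_L = w.
(283 − 18L)·9 = 117, so L = 15.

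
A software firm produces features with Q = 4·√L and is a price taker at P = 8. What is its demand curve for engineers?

L(w) = 256/w²

MP_L = (1/2)·4·L^(-1/2) = 2·L^(-1/2).
Setting P·MP_L = w: 16·L^(-1/2) = w.
Solving for L: L^(-1/2) = w/16, so L = (16/w)^(2).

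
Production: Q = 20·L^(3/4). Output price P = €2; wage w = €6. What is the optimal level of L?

MP_L = (3/4)·20·L^(-1/4) = 15·L^(-1/4).
Profit maximization for a price taker requires P·MP_L = w: 2·15·L^(-1/4) = 6.
So L^(-1/4) = 0.2, which gives L = 625.

L* = 625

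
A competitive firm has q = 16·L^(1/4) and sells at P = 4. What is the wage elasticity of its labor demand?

MP_L = (1/4)·16·L^(-3/4), so P·MP_L = w gives 16·L^(-3/4) = w.
Solving, L(w) = (16/w)^(4/3). This is a constant-elasticity form: L ∝ w^(−4/3), so ε = −4/3.

ε = -4/3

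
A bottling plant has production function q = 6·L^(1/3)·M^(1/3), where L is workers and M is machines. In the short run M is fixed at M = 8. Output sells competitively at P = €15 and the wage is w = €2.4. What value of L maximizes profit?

With M = 8, MP_L = (1/3)·6·L^(-2/3)·8^(1/3) = 4·L^(-2/3).
Profit maximization for a price taker requires P·MP_L = w: 15·4·L^(-2/3) = 2.4.
So L^(-2/3) = 0.04, which gives L = 125.

L* = 125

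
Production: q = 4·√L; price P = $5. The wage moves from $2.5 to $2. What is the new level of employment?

From P·MP_L = w with MP_L = 2·L^(-1/2), the labor demand is L(w) = (10/w)^(2).
At w = 2.5: L = 16. At w = 2: L = 25.

L* = 25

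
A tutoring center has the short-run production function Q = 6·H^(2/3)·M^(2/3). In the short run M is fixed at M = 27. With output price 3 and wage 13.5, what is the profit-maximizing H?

H* = 512

With M = 27, MP_H = (2/3)·6·H^(-1/3)·27^(2/3) = 36·H^(-1/3).
Profit maximization for a price taker requires P·MP_H = w: 3·36·H^(-1/3) = 13.5.
So H^(-1/3) = 0.125, which gives H = 512.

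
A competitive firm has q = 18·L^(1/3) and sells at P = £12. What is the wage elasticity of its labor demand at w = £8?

ε = -1.5

MP_L = (1/3)·18·L^(-2/3), so P·MP_L = w gives 72·L^(-2/3) = w.
Solving, L(w) = (72/w)^(3/2). This is a constant-elasticity form: L ∝ w^(−3/2), so ε = −3/2.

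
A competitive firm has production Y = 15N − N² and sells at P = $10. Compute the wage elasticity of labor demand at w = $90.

From P·MP_N = w with MP_N = 15 − 2N, labor demand is N(w) = (15 − w/10)/2.
dN/dw = −1/(20) = -0.05.
At w = 90, N = 3, so ε = (dN/dw)·(w/N) = (-0.05)·(90/3) = -1.5.

ε = -1.5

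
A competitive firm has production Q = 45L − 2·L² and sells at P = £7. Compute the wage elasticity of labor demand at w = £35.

From P·MP_L = w with MP_L = 45 − 4L, labor demand is L(w) = (45 − w/7)/4.
dL/dw = −1/(28) = -1/28.
At w = 35, L = 10, so ε = (dL/dw)·(w/L) = (-1/28)·(35/10) = -0.125.

ε = -0.125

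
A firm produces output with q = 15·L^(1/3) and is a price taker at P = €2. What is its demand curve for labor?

MP_L = (1/3)·15·L^(-2/3) = 5·L^(-2/3).
Setting P·MP_L = w: 10·L^(-2/3) = w.
Solving for L: L^(-2/3) = w/10, so L = (10/w)^(3/2).

L(w) = (10/w)^(3/2)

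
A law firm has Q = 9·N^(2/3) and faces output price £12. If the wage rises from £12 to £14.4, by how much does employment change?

ΔN = -91

From P·MP_N = w with MP_N = 6·N^(-1/3), the labor demand is N(w) = (72/w)^(3).
At w = 12: N = 216. At w = 14.4: N = 125.
ΔN = 125 − 216 = -91.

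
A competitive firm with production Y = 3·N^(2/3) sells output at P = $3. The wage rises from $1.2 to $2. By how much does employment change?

From P·MP_N = w with MP_N = 2·N^(-1/3), the labor demand is N(w) = (6/w)^(3).
At w = 1.2: N = 125. At w = 2: N = 27.
ΔN = 27 − 125 = -98.

ΔN = -98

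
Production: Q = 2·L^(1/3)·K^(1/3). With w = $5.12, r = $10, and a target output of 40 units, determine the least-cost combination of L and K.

L* = 125, K* = 64

Cost minimization requires the marginal rate of technical substitution to equal the input-price ratio: MP_L/MP_K = w/r.
Here MP_L/MP_K = (1/3)·(K/L)/(1/3) = (K/L). Setting this equal to 5.12/10 = 0.512 gives K = 0.512L.
Substituting into Q = 40: 2·L^(1/3)·(0.512L)^(1/3) = 40.
Solving, L = 125 and K = 64.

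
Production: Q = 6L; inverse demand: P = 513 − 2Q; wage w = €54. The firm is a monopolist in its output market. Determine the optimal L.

L* = 21

Marginal revenue from the inverse demand is MR = 513 − 4Q.
The marginal product is MP_L = 6.
A monopolist hires until marginal revenue product equals the wage: MR·MP_L = w.
(513 − 24L)·6 = 54, so L = 21.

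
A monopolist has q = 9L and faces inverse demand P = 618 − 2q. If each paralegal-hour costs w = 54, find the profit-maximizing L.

Marginal revenue from the inverse demand is MR = 618 − 4q.
The marginal product is MP_L = 9.
A monopolist hires until marginal revenue product equals the wage: MR·MP_L = w.
(618 − 36L)·9 = 54, so L = 17.

L* = 17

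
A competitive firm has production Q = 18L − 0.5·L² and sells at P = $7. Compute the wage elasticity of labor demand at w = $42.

ε = -0.5

From P·MP_L = w with MP_L = 18 − L, labor demand is L(w) = 18 − w/7.
dL/dw = −1/(7) = -1/7.
At w = 42, L = 12, so ε = (dL/dw)·(w/L) = (-1/7)·(42/12) = -0.5.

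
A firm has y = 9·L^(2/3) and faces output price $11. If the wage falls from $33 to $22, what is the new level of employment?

L* = 27

From P·MP_L = w with MP_L = 6·L^(-1/3), the labor demand is L(w) = (66/w)^(3).
At w = 33: L = 8. At w = 22: L = 27.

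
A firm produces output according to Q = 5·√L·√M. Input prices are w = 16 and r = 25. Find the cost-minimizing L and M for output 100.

Cost minimization requires the marginal rate of technical substitution to equal the input-price ratio: MP_L/MP_M = w/r.
Here MP_L/MP_M = (1/2)·(M/L)/(1/2) = (M/L). Setting this equal to 16/25 = 0.64 gives M = 0.64L.
Substituting into Q = 100: 5·L^(1/2)·(0.64L)^(1/2) = 100.
Solving, L = 25 and M = 16.

L* = 25, M* = 16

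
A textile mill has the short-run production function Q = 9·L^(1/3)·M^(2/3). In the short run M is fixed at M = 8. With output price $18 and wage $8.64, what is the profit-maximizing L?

L* = 125

With M = 8, MP_L = (1/3)·9·L^(-2/3)·8^(2/3) = 12·L^(-2/3).
Profit maximization for a price taker requires P·MP_L = w: 18·12·L^(-2/3) = 8.64.
So L^(-2/3) = 0.04, which gives L = 125.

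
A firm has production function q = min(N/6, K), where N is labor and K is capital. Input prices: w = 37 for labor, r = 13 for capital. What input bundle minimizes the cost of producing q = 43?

N* = 258, K* = 43

With a fixed-proportions technology, the cost-minimizing bundle uses no slack in either input: N/6 = K = q.
So N = 6·43 = 258 and K = 43.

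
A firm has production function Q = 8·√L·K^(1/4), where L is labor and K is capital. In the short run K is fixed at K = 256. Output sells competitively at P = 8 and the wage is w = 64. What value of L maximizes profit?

L* = 4

With K = 256, MP_L = (1/2)·8·L^(-1/2)·256^(1/4) = 16·L^(-1/2).
Profit maximization for a price taker requires P·MP_L = w: 8·16·L^(-1/2) = 64.
So L^(-1/2) = 0.5, which gives L = 4.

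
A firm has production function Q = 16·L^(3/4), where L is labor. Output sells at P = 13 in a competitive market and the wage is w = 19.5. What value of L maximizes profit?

L* = 4096

MP_L = (3/4)·16·L^(-1/4) = 12·L^(-1/4).
Profit maximization for a price taker requires P·MP_L = w: 13·12·L^(-1/4) = 19.5.
So L^(-1/4) = 0.125, which gives L = 4096.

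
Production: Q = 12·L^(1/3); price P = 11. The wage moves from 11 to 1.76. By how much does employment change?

ΔL = 117

From P·MP_L = w with MP_L = 4·L^(-2/3), the labor demand is L(w) = (44/w)^(3/2).
At w = 11: L = 8. At w = 1.76: L = 125.
ΔL = 125 − 8 = 117.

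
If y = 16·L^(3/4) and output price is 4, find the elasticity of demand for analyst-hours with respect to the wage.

ε = -4

MP_L = (3/4)·16·L^(-1/4), so P·MP_L = w gives 48·L^(-1/4) = w.
Solving, L(w) = (48/w)^(4). This is a constant-elasticity form: L ∝ w^(−4), so ε = −4.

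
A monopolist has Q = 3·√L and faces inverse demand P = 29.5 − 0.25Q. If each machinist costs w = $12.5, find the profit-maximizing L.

L* = 9

Marginal revenue from the inverse demand is MR = 29.5 − 0.5Q.
The marginal product is MP_L = 1.5·L^(-1/2).
A monopolist hires until marginal revenue product equals the wage: MR·MP_L = w.
At L, Q = 3·√L. Substituting and solving: (29.5 − 1.5·√L)·1.5·L^(-1/2) = 12.5 gives L = 9.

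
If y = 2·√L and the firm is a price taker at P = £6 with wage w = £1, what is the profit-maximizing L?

L* = 36

MP_L = (1/2)·2·L^(-1/2) = L^(-1/2).
Profit maximization for a price taker requires P·MP_L = w: 6·L^(-1/2) = 1.
So L^(-1/2) = 1/6, which gives L = 36.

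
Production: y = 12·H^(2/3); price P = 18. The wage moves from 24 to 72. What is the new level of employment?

From P·MP_H = w with MP_H = 8·H^(-1/3), the labor demand is H(w) = (144/w)^(3).
At w = 24: H = 216. At w = 72: H = 8.

H* = 8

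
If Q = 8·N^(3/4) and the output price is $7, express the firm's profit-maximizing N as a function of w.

N(w) = 3111696/w^(4)

MP_N = (3/4)·8·N^(-1/4) = 6·N^(-1/4).
Setting P·MP_N = w: 42·N^(-1/4) = w.
Solving for N: N^(-1/4) = w/42, so N = (42/w)^(4).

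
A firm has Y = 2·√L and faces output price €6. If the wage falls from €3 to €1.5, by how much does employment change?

From P·MP_L = w with MP_L = L^(-1/2), the labor demand is L(w) = (6/w)^(2).
At w = 3: L = 4. At w = 1.5: L = 16.
ΔL = 16 − 4 = 12.

ΔL = 12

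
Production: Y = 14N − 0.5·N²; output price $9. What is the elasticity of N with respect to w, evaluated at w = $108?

ε = -6

From P·MP_N = w with MP_N = 14 − N, labor demand is N(w) = 14 − w/9.
dN/dw = −1/(9) = -1/9.
At w = 108, N = 2, so ε = (dN/dw)·(w/N) = (-1/9)·(108/2) = -6.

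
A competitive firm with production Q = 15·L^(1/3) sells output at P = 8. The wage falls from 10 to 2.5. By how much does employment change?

From P·MP_L = w with MP_L = 5·L^(-2/3), the labor demand is L(w) = (40/w)^(3/2).
At w = 10: L = 8. At w = 2.5: L = 64.
ΔL = 64 − 8 = 56.

ΔL = 56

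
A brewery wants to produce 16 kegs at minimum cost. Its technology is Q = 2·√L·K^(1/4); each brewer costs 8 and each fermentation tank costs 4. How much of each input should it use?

Cost minimization requires the marginal rate of technical substitution to equal the input-price ratio: MP_L/MP_K = w/r.
Here MP_L/MP_K = (1/2)·(K/L)/(1/4) = 2·(K/L). Setting this equal to 8/4 = 2 gives K = L.
Substituting into Q = 16: 2·L^(1/2)·(L)^(1/4) = 16.
Solving, L = 16 and K = 16.

L* = 16, K* = 16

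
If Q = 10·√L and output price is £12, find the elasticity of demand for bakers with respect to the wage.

MP_L = (1/2)·10·L^(-1/2), so P·MP_L = w gives 60·L^(-1/2) = w.
Solving, L(w) = (60/w)^(2). This is a constant-elasticity form: L ∝ w^(−2), so ε = −2.

ε = -2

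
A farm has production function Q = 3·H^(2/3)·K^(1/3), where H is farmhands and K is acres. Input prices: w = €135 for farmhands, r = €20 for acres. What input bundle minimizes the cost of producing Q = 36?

H* = 8, K* = 27

Cost minimization requires the marginal rate of technical substitution to equal the input-price ratio: MP_H/MP_K = w/r.
Here MP_H/MP_K = (2/3)·(K/H)/(1/3) = 2·(K/H). Setting this equal to 135/20 = 6.75 gives K = 3.375H.
Substituting into Q = 36: 3·H^(2/3)·(3.375H)^(1/3) = 36.
Solving, H = 8 and K = 27.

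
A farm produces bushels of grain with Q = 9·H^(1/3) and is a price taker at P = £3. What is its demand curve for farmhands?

MP_H = (1/3)·9·H^(-2/3) = 3·H^(-2/3).
Setting P·MP_H = w: 9·H^(-2/3) = w.
Solving for H: H^(-2/3) = w/9, so H = (9/w)^(3/2).

H(w) = (9/w)^(3/2)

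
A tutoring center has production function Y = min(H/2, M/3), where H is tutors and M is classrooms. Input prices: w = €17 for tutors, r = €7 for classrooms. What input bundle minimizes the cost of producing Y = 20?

With a fixed-proportions technology, the cost-minimizing bundle uses no slack in either input: H/2 = M/3 = Y.
So H = 2·20 = 40 and M = 3·20 = 60.

H* = 40, M* = 60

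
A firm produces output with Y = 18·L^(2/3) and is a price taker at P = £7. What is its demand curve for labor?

L(w) = 592704/w³

MP_L = (2/3)·18·L^(-1/3) = 12·L^(-1/3).
Setting P·MP_L = w: 84·L^(-1/3) = w.
Solving for L: L^(-1/3) = w/84, so L = (84/w)^(3).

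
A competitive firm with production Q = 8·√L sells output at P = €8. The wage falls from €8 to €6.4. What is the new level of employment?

From P·MP_L = w with MP_L = 4·L^(-1/2), the labor demand is L(w) = (32/w)^(2).
At w = 8: L = 16. At w = 6.4: L = 25.

L* = 25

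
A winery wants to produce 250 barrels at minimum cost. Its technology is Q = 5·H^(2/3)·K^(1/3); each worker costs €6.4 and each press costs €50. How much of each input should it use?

H* = 125, K* = 8

Cost minimization requires the marginal rate of technical substitution to equal the input-price ratio: MP_H/MP_K = w/r.
Here MP_H/MP_K = (2/3)·(K/H)/(1/3) = 2·(K/H). Setting this equal to 6.4/50 = 0.128 gives K = 0.064H.
Substituting into Q = 250: 5·H^(2/3)·(0.064H)^(1/3) = 250.
Solving, H = 125 and K = 8.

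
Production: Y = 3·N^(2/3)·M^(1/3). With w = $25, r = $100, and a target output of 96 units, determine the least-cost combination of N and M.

N* = 64, M* = 8

Cost minimization requires the marginal rate of technical substitution to equal the input-price ratio: MP_N/MP_M = w/r.
Here MP_N/MP_M = (2/3)·(M/N)/(1/3) = 2·(M/N). Setting this equal to 25/100 = 0.25 gives M = 0.125N.
Substituting into Y = 96: 3·N^(2/3)·(0.125N)^(1/3) = 96.
Solving, N = 64 and M = 8.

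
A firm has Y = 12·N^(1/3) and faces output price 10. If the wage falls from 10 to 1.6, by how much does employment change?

ΔN = 117

From P·MP_N = w with MP_N = 4·N^(-2/3), the labor demand is N(w) = (40/w)^(3/2).
At w = 10: N = 8. At w = 1.6: N = 125.
ΔN = 125 − 8 = 117.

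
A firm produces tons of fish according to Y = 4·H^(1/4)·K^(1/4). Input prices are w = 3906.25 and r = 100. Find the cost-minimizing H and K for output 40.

Cost minimization requires the marginal rate of technical substitution to equal the input-price ratio: MP_H/MP_K = w/r.
Here MP_H/MP_K = (1/4)·(K/H)/(1/4) = (K/H). Setting this equal to 3906.25/100 = 39.0625 gives K = 39.0625H.
Substituting into Y = 40: 4·H^(1/4)·(39.0625H)^(1/4) = 40.
Solving, H = 16 and K = 625.

H* = 16, K* = 625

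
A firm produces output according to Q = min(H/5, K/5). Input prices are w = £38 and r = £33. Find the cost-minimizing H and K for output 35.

With a fixed-proportions technology, the cost-minimizing bundle uses no slack in either input: H/5 = K/5 = Q.
So H = 5·35 = 175 and K = 5·35 = 175.

H* = 175, K* = 175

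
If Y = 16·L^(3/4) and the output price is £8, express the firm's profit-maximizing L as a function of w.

MP_L = (3/4)·16·L^(-1/4) = 12·L^(-1/4).
Setting P·MP_L = w: 96·L^(-1/4) = w.
Solving for L: L^(-1/4) = w/96, so L = (96/w)^(4).

L(w) = (96/w)^(4)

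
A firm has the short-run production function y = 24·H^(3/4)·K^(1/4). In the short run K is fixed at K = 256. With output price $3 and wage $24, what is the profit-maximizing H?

With K = 256, MP_H = (3/4)·24·H^(-1/4)·256^(1/4) = 72·H^(-1/4).
Profit maximization for a price taker requires P·MP_H = w: 3·72·H^(-1/4) = 24.
So H^(-1/4) = 1/9, which gives H = 6561.

H* = 6561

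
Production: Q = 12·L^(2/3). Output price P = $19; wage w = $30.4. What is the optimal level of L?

MP_L = (2/3)·12·L^(-1/3) = 8·L^(-1/3).
Profit maximization for a price taker requires P·MP_L = w: 19·8·L^(-1/3) = 30.4.
So L^(-1/3) = 0.2, which gives L = 125.

L* = 125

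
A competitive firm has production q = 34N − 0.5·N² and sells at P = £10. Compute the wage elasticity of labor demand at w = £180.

From P·MP_N = w with MP_N = 34 − N, labor demand is N(w) = 34 − w/10.
dN/dw = −1/(10) = -0.1.
At w = 180, N = 16, so ε = (dN/dw)·(w/N) = (-0.1)·(180/16) = -1.125.

ε = -1.125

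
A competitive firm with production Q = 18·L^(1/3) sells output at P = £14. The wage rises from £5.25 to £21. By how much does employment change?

ΔL = -56

From P·MP_L = w with MP_L = 6·L^(-2/3), the labor demand is L(w) = (84/w)^(3/2).
At w = 5.25: L = 64. At w = 21: L = 8.
ΔL = 8 − 64 = -56.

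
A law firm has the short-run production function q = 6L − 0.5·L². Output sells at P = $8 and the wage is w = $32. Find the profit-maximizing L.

The marginal product of L is MP_L = 6 − L.
A price-taking firm hires until the value of the marginal product equals the wage: P·MP_L = w, so 8·(6 − L) = 32.
Then 6 − L = 4, giving L = 2.

L* = 2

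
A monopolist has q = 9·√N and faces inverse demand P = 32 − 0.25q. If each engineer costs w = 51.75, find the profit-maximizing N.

N* = 4

Marginal revenue from the inverse demand is MR = 32 − 0.5q.
The marginal product is MP_N = 4.5·N^(-1/2).
A monopolist hires until marginal revenue product equals the wage: MR·MP_N = w.
At N, q = 9·√N. Substituting and solving: (32 − 4.5·√N)·4.5·N^(-1/2) = 51.75 gives N = 4.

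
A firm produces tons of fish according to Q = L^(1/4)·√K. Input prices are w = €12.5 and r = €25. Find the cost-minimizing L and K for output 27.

L* = 81, K* = 81

Cost minimization requires the marginal rate of technical substitution to equal the input-price ratio: MP_L/MP_K = w/r.
Here MP_L/MP_K = (1/4)·(K/L)/(1/2) = 0.5·(K/L). Setting this equal to 12.5/25 = 0.5 gives K = L.
Substituting into Q = 27: L^(1/4)·(L)^(1/2) = 27.
Solving, L = 81 and K = 81.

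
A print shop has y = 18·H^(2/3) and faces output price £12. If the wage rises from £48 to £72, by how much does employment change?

From P·MP_H = w with MP_H = 12·H^(-1/3), the labor demand is H(w) = (144/w)^(3).
At w = 48: H = 27. At w = 72: H = 8.
ΔH = 8 − 27 = -19.

ΔH = -19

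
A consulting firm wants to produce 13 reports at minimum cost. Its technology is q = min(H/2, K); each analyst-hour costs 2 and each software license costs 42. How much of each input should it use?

H* = 26, K* = 13

With a fixed-proportions technology, the cost-minimizing bundle uses no slack in either input: H/2 = K = q.
So H = 2·13 = 26 and K = 13.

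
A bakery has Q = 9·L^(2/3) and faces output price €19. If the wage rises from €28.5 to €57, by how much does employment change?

From P·MP_L = w with MP_L = 6·L^(-1/3), the labor demand is L(w) = (114/w)^(3).
At w = 28.5: L = 64. At w = 57: L = 8.
ΔL = 8 − 64 = -56.

ΔL = -56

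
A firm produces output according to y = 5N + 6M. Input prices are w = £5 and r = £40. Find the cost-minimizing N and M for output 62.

The inputs are perfect substitutes, so the firm uses whichever has the lower cost per unit of output.
Cost per unit of output via N is w/5 = 1; via M it is r/6 = 20/3. N is cheaper.
Producing y = 62 with N alone: N = 12.4, M = 0.

N* = 12.4, M* = 0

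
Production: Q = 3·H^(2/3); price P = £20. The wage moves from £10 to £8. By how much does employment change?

ΔH = 61

From P·MP_H = w with MP_H = 2·H^(-1/3), the labor demand is H(w) = (40/w)^(3).
At w = 10: H = 64. At w = 8: H = 125.
ΔH = 125 − 64 = 61.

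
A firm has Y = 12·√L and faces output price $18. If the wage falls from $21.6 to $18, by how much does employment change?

ΔL = 11

From P·MP_L = w with MP_L = 6·L^(-1/2), the labor demand is L(w) = (108/w)^(2).
At w = 21.6: L = 25. At w = 18: L = 36.
ΔL = 36 − 25 = 11.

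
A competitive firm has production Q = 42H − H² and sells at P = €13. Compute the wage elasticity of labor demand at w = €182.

ε = -0.5

From P·MP_H = w with MP_H = 42 − 2H, labor demand is H(w) = (42 − w/13)/2.
dH/dw = −1/(26) = -1/26.
At w = 182, H = 14, so ε = (dH/dw)·(w/H) = (-1/26)·(182/14) = -0.5.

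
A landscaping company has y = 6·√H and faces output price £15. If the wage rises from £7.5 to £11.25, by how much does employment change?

From P·MP_H = w with MP_H = 3·H^(-1/2), the labor demand is H(w) = (45/w)^(2).
At w = 7.5: H = 36. At w = 11.25: H = 16.
ΔH = 16 − 36 = -20.

ΔH = -20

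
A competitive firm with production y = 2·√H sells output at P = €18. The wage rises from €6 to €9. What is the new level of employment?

H* = 4

From P·MP_H = w with MP_H = H^(-1/2), the labor demand is H(w) = (18/w)^(2).
At w = 6: H = 9. At w = 9: H = 4.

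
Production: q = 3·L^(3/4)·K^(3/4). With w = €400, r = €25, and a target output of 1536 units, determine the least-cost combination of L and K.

Cost minimization requires the marginal rate of technical substitution to equal the input-price ratio: MP_L/MP_K = w/r.
Here MP_L/MP_K = (3/4)·(K/L)/(3/4) = (K/L). Setting this equal to 400/25 = 16 gives K = 16L.
Substituting into q = 1536: 3·L^(3/4)·(16L)^(3/4) = 1536.
Solving, L = 16 and K = 256.

L* = 16, K* = 256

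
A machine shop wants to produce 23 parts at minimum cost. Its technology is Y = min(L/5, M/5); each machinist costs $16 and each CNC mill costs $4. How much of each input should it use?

With a fixed-proportions technology, the cost-minimizing bundle uses no slack in either input: L/5 = M/5 = Y.
So L = 5·23 = 115 and M = 5·23 = 115.

L* = 115, M* = 115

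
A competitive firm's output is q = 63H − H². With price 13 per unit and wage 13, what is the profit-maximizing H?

The marginal product of H is MP_H = 63 − 2H.
A price-taking firm hires until the value of the marginal product equals the wage: P·MP_H = w, so 13·(63 − 2H) = 13.
Then 63 − 2H = 1, giving H = 31.

H* = 31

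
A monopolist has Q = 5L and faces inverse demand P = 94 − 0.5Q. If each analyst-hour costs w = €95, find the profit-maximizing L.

Marginal revenue from the inverse demand is MR = 94 − Q.
The marginal product is MP_L = 5.
A monopolist hires until marginal revenue product equals the wage: MR·MP_L = w.
(94 − 5L)·5 = 95, so L = 15.

L* = 15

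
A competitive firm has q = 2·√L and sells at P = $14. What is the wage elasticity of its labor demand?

ε = -2

MP_L = (1/2)·2·L^(-1/2), so P·MP_L = w gives 14·L^(-1/2) = w.
Solving, L(w) = (14/w)^(2). This is a constant-elasticity form: L ∝ w^(−2), so ε = −2.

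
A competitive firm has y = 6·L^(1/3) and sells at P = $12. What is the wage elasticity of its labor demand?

ε = -1.5

MP_L = (1/3)·6·L^(-2/3), so P·MP_L = w gives 24·L^(-2/3) = w.
Solving, L(w) = (24/w)^(3/2). This is a constant-elasticity form: L ∝ w^(−3/2), so ε = −3/2.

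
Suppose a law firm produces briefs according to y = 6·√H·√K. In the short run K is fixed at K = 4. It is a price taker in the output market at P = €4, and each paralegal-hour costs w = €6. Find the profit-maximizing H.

H* = 16

With K = 4, MP_H = (1/2)·6·H^(-1/2)·4^(1/2) = 6·H^(-1/2).
Profit maximization for a price taker requires P·MP_H = w: 4·6·H^(-1/2) = 6.
So H^(-1/2) = 0.25, which gives H = 16.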